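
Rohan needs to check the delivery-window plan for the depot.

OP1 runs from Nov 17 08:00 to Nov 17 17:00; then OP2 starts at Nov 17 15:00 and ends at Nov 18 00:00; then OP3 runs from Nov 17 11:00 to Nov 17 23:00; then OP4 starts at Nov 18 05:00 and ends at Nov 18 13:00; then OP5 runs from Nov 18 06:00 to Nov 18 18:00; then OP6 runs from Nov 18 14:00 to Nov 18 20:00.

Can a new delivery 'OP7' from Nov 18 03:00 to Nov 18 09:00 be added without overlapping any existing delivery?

No — it overlaps OP4, OP5

OP1: ends Nov 17 17:00 at or before OP7 starts Nov 18 03:00 → clear.
OP3: ends Nov 17 23:00 at or before OP7 starts Nov 18 03:00 → clear.
OP2: ends Nov 18 00:00 at or before OP7 starts Nov 18 03:00 → clear.
OP4: starts Nov 18 05:00 before OP7 ends Nov 18 09:00, and ends Nov 18 13:00 after OP7 starts Nov 18 03:00 → overlap.
OP5: starts Nov 18 06:00 before OP7 ends Nov 18 09:00, and ends Nov 18 18:00 after OP7 starts Nov 18 03:00 → overlap.
OP6: starts Nov 18 14:00 at or after OP7 ends Nov 18 09:00 → clear.
OP7 overlaps OP4, OP5.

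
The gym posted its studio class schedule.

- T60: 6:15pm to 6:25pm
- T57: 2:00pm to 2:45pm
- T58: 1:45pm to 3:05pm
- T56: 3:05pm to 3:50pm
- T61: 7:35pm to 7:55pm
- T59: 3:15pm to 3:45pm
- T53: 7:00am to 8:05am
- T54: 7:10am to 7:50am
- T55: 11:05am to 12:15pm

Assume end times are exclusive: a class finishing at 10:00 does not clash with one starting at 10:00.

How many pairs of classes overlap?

Sorted by start: T53, T54, T55, T58, T57, T56, T59, T60, T61.
T54 starts before T53 ends → T53 and T54 overlap.
T55 starts after T53 ends — done with T53.
T55 starts after T54 ends — done with T54.
T58 starts after T55 ends — done with T55.
T57 starts before T58 ends → T58 and T57 overlap.
T56 starts exactly when T58 ends (back-to-back, no overlap) — done with T58.
T56 starts after T57 ends — done with T57.
T59 starts before T56 ends → T56 and T59 overlap.
T60 starts after T56 ends — done with T56.
T60 starts after T59 ends — done with T59.
T61 starts after T60 ends.
Overlapping pairs: T53 & T54, T56 & T59, T57 & T58 — 3 in total.

3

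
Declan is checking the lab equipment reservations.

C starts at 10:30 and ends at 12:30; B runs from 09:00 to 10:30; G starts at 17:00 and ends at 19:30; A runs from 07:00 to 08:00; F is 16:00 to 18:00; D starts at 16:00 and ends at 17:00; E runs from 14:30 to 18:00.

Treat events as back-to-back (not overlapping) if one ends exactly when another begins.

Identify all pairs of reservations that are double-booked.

D & E, D & F, E & F, E & G, F & G

Check each pair: they overlap iff neither finishes before the other starts.
Sorted by start: A, B, C, E, D, F, G.
B starts after A ends — done with A.
C starts exactly when B ends (back-to-back, no overlap) — done with B.
E starts after C ends — done with C.
D starts before E ends → E and D overlap.
F starts before E ends → E and F overlap.
G starts before E ends → E and G overlap.
F starts before D ends → D and F overlap.
G starts exactly when D ends (back-to-back, no overlap).
G starts before F ends → F and G overlap.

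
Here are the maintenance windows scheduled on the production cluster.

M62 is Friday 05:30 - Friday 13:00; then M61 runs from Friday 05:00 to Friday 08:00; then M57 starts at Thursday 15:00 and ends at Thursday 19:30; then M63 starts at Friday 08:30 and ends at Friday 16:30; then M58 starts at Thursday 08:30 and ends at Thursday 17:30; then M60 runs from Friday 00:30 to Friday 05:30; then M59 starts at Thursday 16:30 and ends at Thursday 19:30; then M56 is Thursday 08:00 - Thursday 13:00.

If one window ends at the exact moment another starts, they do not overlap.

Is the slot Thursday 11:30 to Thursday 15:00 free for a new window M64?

M56: starts Thursday 08:00 before M64 ends Thursday 15:00, and ends Thursday 13:00 after M64 starts Thursday 11:30 → overlap.
M58: starts Thursday 08:30 before M64 ends Thursday 15:00, and ends Thursday 17:30 after M64 starts Thursday 11:30 → overlap.
M57: starts Thursday 15:00 at or after M64 ends Thursday 15:00 → clear.
M59: starts Thursday 16:30 at or after M64 ends Thursday 15:00 → clear.
M60: starts Friday 00:30 at or after M64 ends Thursday 15:00 → clear.
M61: starts Friday 05:00 at or after M64 ends Thursday 15:00 → clear.
M62: starts Friday 05:30 at or after M64 ends Thursday 15:00 → clear.
M63: starts Friday 08:30 at or after M64 ends Thursday 15:00 → clear.
M64 overlaps M56, M58.

No — it overlaps M56, M58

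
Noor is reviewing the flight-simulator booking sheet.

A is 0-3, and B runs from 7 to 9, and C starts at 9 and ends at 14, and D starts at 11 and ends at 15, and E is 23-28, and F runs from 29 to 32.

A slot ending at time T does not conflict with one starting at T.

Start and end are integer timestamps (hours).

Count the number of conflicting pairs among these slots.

Check each pair: they overlap iff neither finishes before the other starts.
Sorted by start: A, B, C, D, E, F.
B starts after A ends — done with A.
C starts exactly when B ends (back-to-back, no overlap) — done with B.
D starts before C ends → C and D overlap.
E starts after C ends — done with C.
E starts after D ends — done with D.
F starts after E ends.
Overlapping pairs: C & D — 1 in total.

1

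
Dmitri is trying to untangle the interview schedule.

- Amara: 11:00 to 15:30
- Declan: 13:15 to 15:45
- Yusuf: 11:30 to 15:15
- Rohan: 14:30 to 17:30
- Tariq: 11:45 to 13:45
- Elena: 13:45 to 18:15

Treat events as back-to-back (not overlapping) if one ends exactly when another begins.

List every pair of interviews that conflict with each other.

Sorted by start: Amara, Yusuf, Tariq, Declan, Elena, Rohan.
Yusuf starts before Amara ends → Amara and Yusuf overlap.
Tariq starts before Amara ends → Amara and Tariq overlap.
Declan starts before Amara ends → Amara and Declan overlap.
Elena starts before Amara ends → Amara and Elena overlap.
Rohan starts before Amara ends → Amara and Rohan overlap.
Tariq starts before Yusuf ends → Yusuf and Tariq overlap.
Declan starts before Yusuf ends → Yusuf and Declan overlap.
Elena starts before Yusuf ends → Yusuf and Elena overlap.
Rohan starts before Yusuf ends → Yusuf and Rohan overlap.
Declan starts before Tariq ends → Tariq and Declan overlap.
Elena starts exactly when Tariq ends (back-to-back, no overlap), so nothing later overlaps Tariq either.
Elena starts before Declan ends → Declan and Elena overlap.
Rohan starts before Declan ends → Declan and Rohan overlap.
Rohan starts before Elena ends → Elena and Rohan overlap.

Amara & Declan, Amara & Elena, Amara & Rohan, Amara & Tariq, Amara & Yusuf, Declan & Elena, Declan & Rohan, Declan & Tariq, Declan & Yusuf, Elena & Rohan, Elena & Yusuf, Rohan & Yusuf, Tariq & Yusuf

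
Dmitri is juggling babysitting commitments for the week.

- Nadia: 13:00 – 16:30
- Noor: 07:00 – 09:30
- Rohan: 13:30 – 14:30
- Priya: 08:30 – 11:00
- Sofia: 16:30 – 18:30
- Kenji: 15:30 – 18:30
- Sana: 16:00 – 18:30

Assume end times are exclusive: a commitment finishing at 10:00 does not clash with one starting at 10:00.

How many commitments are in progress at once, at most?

Sweep the timeline, counting +1 at each start and −1 at each end (ends before starts at a tie):
07:00 start Noor → 1
08:30 start Priya → 2
09:30 end Noor → 1
11:00 end Priya → 0
13:00 start Nadia → 1
13:30 start Rohan → 2
14:30 end Rohan → 1
15:30 start Kenji → 2
16:00 start Sana → 3
16:30 end Nadia → 2
16:30 start Sofia → 3
18:30 end Kenji → 2
18:30 end Sana → 1
18:30 end Sofia → 0
Peak is 3, at 16:00 (Kenji, Nadia, Sana).

3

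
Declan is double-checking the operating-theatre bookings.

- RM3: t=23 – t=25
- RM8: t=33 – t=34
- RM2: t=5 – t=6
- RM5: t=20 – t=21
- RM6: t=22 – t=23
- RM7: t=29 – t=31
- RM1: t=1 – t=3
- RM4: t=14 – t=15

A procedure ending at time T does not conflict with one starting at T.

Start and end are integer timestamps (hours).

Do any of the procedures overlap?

Sorted by start: RM1, RM2, RM4, RM5, RM6, RM3, RM7, RM8.
RM2 starts after RM1 ends — done with RM1.
RM4 starts after RM2 ends — done with RM2.
RM5 starts after RM4 ends — done with RM4.
RM6 starts after RM5 ends — done with RM5.
RM3 starts exactly when RM6 ends (back-to-back, no overlap) — done with RM6.
RM7 starts after RM3 ends — done with RM3.
RM8 starts after RM7 ends.
Every pair is clear; the schedule has no overlaps.

No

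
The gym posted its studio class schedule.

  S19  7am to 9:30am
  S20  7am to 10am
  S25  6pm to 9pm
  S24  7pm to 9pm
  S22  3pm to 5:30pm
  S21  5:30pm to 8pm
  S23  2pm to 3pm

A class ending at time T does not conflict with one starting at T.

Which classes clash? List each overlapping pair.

S19 & S20, S21 & S24, S21 & S25, S24 & S25

Sorted by start: S19, S20, S23, S22, S21, S25, S24.
S20 starts before S19 ends → S19 and S20 overlap.
S23 starts after S19 ends, so S19 has no further overlaps.
S23 starts after S20 ends, so S20 has no further overlaps.
S22 starts exactly when S23 ends (back-to-back, no overlap), so S23 has no further overlaps.
S21 starts exactly when S22 ends (back-to-back, no overlap), so S22 has no further overlaps.
S25 starts before S21 ends → S21 and S25 overlap.
S24 starts before S21 ends → S21 and S24 overlap.
S24 starts before S25 ends → S25 and S24 overlap.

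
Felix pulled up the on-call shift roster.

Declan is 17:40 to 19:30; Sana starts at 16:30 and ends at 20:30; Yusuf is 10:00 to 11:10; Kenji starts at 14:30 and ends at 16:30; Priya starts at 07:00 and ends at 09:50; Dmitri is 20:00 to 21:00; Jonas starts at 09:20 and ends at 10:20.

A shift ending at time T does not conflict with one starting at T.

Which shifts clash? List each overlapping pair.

Declan & Sana, Dmitri & Sana, Jonas & Priya, Jonas & Yusuf

Sorted by start: Priya, Jonas, Yusuf, Kenji, Sana, Declan, Dmitri.
Jonas starts before Priya ends → Priya and Jonas overlap.
Yusuf starts after Priya ends, so Priya has no further overlaps.
Yusuf starts before Jonas ends → Jonas and Yusuf overlap.
Kenji starts after Jonas ends, so Jonas has no further overlaps.
Kenji starts after Yusuf ends, so Yusuf has no further overlaps.
Sana starts exactly when Kenji ends (back-to-back, no overlap), so Kenji has no further overlaps.
Declan starts before Sana ends → Sana and Declan overlap.
Dmitri starts before Sana ends → Sana and Dmitri overlap.
Dmitri starts after Declan ends.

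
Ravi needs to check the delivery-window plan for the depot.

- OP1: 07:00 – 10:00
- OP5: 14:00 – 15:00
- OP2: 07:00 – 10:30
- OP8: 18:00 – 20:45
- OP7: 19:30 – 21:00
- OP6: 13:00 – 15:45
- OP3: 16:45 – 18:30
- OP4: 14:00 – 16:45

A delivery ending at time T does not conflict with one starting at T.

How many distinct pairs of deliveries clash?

6

Sorted by start: OP1, OP2, OP6, OP4, OP5, OP3, OP8, OP7.
OP2 starts before OP1 ends → OP1 and OP2 overlap.
OP6 starts after OP1 ends; OP1 is clear from here.
OP6 starts after OP2 ends; OP2 is clear from here.
OP4 starts before OP6 ends → OP6 and OP4 overlap.
OP5 starts before OP6 ends → OP6 and OP5 overlap.
OP3 starts after OP6 ends; OP6 is clear from here.
OP5 starts before OP4 ends → OP4 and OP5 overlap.
OP3 starts exactly when OP4 ends (back-to-back, no overlap); OP4 is clear from here.
OP3 starts after OP5 ends; OP5 is clear from here.
OP8 starts before OP3 ends → OP3 and OP8 overlap.
OP7 starts after OP3 ends.
OP7 starts before OP8 ends → OP8 and OP7 overlap.
Overlapping pairs: OP1 & OP2, OP3 & OP8, OP4 & OP5, OP4 & OP6, OP5 & OP6, OP7 & OP8 — 6 in total.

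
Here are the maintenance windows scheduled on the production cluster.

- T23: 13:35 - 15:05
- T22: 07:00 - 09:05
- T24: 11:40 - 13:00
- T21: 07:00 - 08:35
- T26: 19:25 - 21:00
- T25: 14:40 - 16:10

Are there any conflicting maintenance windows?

Sorted by start: T21, T22, T24, T23, T25, T26.
T22 starts before T21 ends → T21 and T22 overlap.
That's a conflict, so the schedule is not conflict-free.

Yes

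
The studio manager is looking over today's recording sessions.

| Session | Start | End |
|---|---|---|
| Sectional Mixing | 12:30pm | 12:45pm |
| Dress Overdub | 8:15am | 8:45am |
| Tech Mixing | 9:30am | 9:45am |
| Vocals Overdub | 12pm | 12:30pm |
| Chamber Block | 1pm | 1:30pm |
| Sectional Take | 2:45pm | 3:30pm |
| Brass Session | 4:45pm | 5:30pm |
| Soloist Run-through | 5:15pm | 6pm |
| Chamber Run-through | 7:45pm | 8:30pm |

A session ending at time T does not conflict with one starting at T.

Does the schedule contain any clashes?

Yes

Check each pair: they overlap iff neither finishes before the other starts.
Sorted by start: Dress Overdub, Tech Mixing, Vocals Overdub, Sectional Mixing, Chamber Block, Sectional Take, Brass Session, Soloist Run-through, Chamber Run-through.
Tech Mixing starts after Dress Overdub ends; Dress Overdub is clear from here.
Vocals Overdub starts after Tech Mixing ends; Tech Mixing is clear from here.
Sectional Mixing starts exactly when Vocals Overdub ends (back-to-back, no overlap); Vocals Overdub is clear from here.
Chamber Block starts after Sectional Mixing ends; Sectional Mixing is clear from here.
Sectional Take starts after Chamber Block ends; Chamber Block is clear from here.
Brass Session starts after Sectional Take ends; Sectional Take is clear from here.
Soloist Run-through starts before Brass Session ends → Brass Session and Soloist Run-through overlap.
That's a conflict, so the schedule is not conflict-free.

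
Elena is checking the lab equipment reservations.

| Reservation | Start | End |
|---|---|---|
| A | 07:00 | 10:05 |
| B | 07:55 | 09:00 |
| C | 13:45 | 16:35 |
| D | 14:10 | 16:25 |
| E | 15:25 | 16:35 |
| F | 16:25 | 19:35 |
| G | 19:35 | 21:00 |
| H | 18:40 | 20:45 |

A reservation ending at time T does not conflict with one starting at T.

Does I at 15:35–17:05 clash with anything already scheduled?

A: ends 10:05 at or before I starts 15:35 → clear.
B: ends 09:00 at or before I starts 15:35 → clear.
C: starts 13:45 before I ends 17:05, and ends 16:35 after I starts 15:35 → overlap.
D: starts 14:10 before I ends 17:05, and ends 16:25 after I starts 15:35 → overlap.
E: starts 15:25 before I ends 17:05, and ends 16:35 after I starts 15:35 → overlap.
F: starts 16:25 before I ends 17:05, and ends 19:35 after I starts 15:35 → overlap.
H: starts 18:40 at or after I ends 17:05 → clear.
G: starts 19:35 at or after I ends 17:05 → clear.
I overlaps C, D, E, F.

Yes — it overlaps C, D, E, F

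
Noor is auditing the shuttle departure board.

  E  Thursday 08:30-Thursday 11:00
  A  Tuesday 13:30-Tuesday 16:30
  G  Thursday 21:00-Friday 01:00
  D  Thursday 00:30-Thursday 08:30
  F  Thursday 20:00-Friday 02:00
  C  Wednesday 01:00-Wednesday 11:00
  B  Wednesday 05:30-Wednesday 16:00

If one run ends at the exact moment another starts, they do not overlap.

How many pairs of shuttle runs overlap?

2

Check each pair: they overlap iff neither finishes before the other starts.
Sorted by start: A, C, B, D, E, F, G.
C starts after A ends — done with A.
B starts before C ends → C and B overlap.
D starts after C ends — done with C.
D starts after B ends — done with B.
E starts exactly when D ends (back-to-back, no overlap) — done with D.
F starts after E ends — done with E.
G starts before F ends → F and G overlap.
Overlapping pairs: B & C, F & G — 2 in total.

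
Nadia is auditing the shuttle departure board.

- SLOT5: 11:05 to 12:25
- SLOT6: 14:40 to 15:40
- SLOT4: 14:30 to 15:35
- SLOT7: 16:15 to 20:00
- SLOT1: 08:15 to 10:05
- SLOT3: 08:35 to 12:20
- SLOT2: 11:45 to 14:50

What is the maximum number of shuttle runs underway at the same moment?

3

Sweep the timeline, counting +1 at each start and −1 at each end (ends before starts at a tie):
08:15 start SLOT1 → 1
08:35 start SLOT3 → 2
10:05 end SLOT1 → 1
11:05 start SLOT5 → 2
11:45 start SLOT2 → 3
12:20 end SLOT3 → 2
12:25 end SLOT5 → 1
14:30 start SLOT4 → 2
14:40 start SLOT6 → 3
14:50 end SLOT2 → 2
15:35 end SLOT4 → 1
15:40 end SLOT6 → 0
16:15 start SLOT7 → 1
20:00 end SLOT7 → 0
Peak is 3, at 11:45 (SLOT2, SLOT3, SLOT5).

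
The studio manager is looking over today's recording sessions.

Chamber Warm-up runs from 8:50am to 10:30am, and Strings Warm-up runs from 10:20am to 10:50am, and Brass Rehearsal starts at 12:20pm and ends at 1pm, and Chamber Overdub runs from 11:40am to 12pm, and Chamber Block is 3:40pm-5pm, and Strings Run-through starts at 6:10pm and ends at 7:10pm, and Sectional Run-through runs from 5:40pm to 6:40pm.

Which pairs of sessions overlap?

Chamber Warm-up & Strings Warm-up, Sectional Run-through & Strings Run-through

Sorted by start: Chamber Warm-up, Strings Warm-up, Chamber Overdub, Brass Rehearsal, Chamber Block, Sectional Run-through, Strings Run-through.
Strings Warm-up starts before Chamber Warm-up ends → Chamber Warm-up and Strings Warm-up overlap.
Chamber Overdub starts after Chamber Warm-up ends — done with Chamber Warm-up.
Chamber Overdub starts after Strings Warm-up ends — done with Strings Warm-up.
Brass Rehearsal starts after Chamber Overdub ends — done with Chamber Overdub.
Chamber Block starts after Brass Rehearsal ends — done with Brass Rehearsal.
Sectional Run-through starts after Chamber Block ends — done with Chamber Block.
Strings Run-through starts before Sectional Run-through ends → Sectional Run-through and Strings Run-through overlap.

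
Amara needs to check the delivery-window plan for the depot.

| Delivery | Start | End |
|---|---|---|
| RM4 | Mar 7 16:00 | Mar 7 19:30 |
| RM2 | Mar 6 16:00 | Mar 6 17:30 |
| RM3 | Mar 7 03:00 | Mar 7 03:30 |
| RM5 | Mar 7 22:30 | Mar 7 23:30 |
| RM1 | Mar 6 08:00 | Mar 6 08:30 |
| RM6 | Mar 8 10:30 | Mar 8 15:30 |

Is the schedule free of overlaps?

Yes

Sorted by start: RM1, RM2, RM3, RM4, RM5, RM6.
RM2 starts after RM1 ends, so nothing later overlaps RM1 either.
RM3 starts after RM2 ends, so nothing later overlaps RM2 either.
RM4 starts after RM3 ends, so nothing later overlaps RM3 either.
RM5 starts after RM4 ends, so nothing later overlaps RM4 either.
RM6 starts after RM5 ends.
Every pair is clear; the schedule has no overlaps.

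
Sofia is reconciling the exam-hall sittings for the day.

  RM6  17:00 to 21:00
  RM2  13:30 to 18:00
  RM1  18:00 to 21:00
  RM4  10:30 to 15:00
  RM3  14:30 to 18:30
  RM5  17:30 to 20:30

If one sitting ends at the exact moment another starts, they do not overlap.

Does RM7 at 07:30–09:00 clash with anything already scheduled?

RM4: starts 10:30 at or after RM7 ends 09:00 → clear.
RM2: starts 13:30 at or after RM7 ends 09:00 → clear.
RM3: starts 14:30 at or after RM7 ends 09:00 → clear.
RM6: starts 17:00 at or after RM7 ends 09:00 → clear.
RM5: starts 17:30 at or after RM7 ends 09:00 → clear.
RM1: starts 18:00 at or after RM7 ends 09:00 → clear.

No — it doesn't clash with anything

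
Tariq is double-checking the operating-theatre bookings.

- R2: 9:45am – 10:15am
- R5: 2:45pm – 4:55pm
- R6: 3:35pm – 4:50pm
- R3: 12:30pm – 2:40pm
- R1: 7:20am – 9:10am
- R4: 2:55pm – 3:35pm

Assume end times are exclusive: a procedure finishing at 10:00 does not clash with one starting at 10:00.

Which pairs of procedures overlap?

Check each pair: they overlap iff neither finishes before the other starts.
Sorted by start: R1, R2, R3, R5, R4, R6.
R2 starts after R1 ends, so nothing later overlaps R1 either.
R3 starts after R2 ends, so nothing later overlaps R2 either.
R5 starts after R3 ends, so nothing later overlaps R3 either.
R4 starts before R5 ends → R5 and R4 overlap.
R6 starts before R5 ends → R5 and R6 overlap.
R6 starts exactly when R4 ends (back-to-back, no overlap).

R4 & R5, R5 & R6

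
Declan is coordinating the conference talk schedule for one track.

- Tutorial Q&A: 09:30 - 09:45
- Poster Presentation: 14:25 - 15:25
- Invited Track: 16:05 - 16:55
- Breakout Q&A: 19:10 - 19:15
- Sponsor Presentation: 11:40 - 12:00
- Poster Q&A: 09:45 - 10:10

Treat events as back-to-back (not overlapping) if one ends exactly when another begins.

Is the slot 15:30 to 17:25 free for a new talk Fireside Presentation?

No — it overlaps Invited Track

Tutorial Q&A: ends 09:45 at or before Fireside Presentation starts 15:30 → clear.
Poster Q&A: ends 10:10 at or before Fireside Presentation starts 15:30 → clear.
Sponsor Presentation: ends 12:00 at or before Fireside Presentation starts 15:30 → clear.
Poster Presentation: ends 15:25 at or before Fireside Presentation starts 15:30 → clear.
Invited Track: starts 16:05 before Fireside Presentation ends 17:25, and ends 16:55 after Fireside Presentation starts 15:30 → overlap.
Breakout Q&A: starts 19:10 at or after Fireside Presentation ends 17:25 → clear.
Fireside Presentation overlaps Invited Track.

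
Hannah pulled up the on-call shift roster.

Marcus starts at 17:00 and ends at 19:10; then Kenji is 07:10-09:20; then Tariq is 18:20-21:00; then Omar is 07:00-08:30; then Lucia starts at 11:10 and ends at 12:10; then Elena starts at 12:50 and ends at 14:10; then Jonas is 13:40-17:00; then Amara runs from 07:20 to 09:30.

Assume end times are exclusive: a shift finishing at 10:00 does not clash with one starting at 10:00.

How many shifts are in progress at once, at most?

Sweep the timeline, counting +1 at each start and −1 at each end (ends before starts at a tie):
07:00 start Omar → 1
07:10 start Kenji → 2
07:20 start Amara → 3
08:30 end Omar → 2
09:20 end Kenji → 1
09:30 end Amara → 0
11:10 start Lucia → 1
12:10 end Lucia → 0
12:50 start Elena → 1
13:40 start Jonas → 2
14:10 end Elena → 1
17:00 end Jonas → 0
17:00 start Marcus → 1
18:20 start Tariq → 2
19:10 end Marcus → 1
21:00 end Tariq → 0
Peak is 3, at 07:20 (Amara, Kenji, Omar).

3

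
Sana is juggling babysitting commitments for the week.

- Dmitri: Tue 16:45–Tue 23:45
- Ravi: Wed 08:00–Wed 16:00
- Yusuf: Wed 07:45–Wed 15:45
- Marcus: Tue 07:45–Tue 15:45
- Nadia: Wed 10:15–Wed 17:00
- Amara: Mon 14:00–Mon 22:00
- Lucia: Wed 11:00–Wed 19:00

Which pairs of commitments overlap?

Lucia & Nadia, Lucia & Ravi, Lucia & Yusuf, Nadia & Ravi, Nadia & Yusuf, Ravi & Yusuf

Two intervals overlap when each starts before the other ends.
Sorted by start: Amara, Marcus, Dmitri, Yusuf, Ravi, Nadia, Lucia.
Marcus starts after Amara ends; Amara is clear from here.
Dmitri starts after Marcus ends; Marcus is clear from here.
Yusuf starts after Dmitri ends; Dmitri is clear from here.
Ravi starts before Yusuf ends → Yusuf and Ravi overlap.
Nadia starts before Yusuf ends → Yusuf and Nadia overlap.
Lucia starts before Yusuf ends → Yusuf and Lucia overlap.
Nadia starts before Ravi ends → Ravi and Nadia overlap.
Lucia starts before Ravi ends → Ravi and Lucia overlap.
Lucia starts before Nadia ends → Nadia and Lucia overlap.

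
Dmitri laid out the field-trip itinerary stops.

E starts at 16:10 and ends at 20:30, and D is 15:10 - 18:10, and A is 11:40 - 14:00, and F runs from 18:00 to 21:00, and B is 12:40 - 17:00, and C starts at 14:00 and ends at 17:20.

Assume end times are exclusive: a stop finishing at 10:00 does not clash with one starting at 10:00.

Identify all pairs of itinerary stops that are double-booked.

Sorted by start: A, B, C, D, E, F.
B starts before A ends → A and B overlap.
C starts exactly when A ends (back-to-back, no overlap), so nothing later overlaps A either.
C starts before B ends → B and C overlap.
D starts before B ends → B and D overlap.
E starts before B ends → B and E overlap.
F starts after B ends.
D starts before C ends → C and D overlap.
E starts before C ends → C and E overlap.
F starts after C ends.
E starts before D ends → D and E overlap.
F starts before D ends → D and F overlap.
F starts before E ends → E and F overlap.

A & B, B & C, B & D, B & E, C & D, C & E, D & E, D & F, E & F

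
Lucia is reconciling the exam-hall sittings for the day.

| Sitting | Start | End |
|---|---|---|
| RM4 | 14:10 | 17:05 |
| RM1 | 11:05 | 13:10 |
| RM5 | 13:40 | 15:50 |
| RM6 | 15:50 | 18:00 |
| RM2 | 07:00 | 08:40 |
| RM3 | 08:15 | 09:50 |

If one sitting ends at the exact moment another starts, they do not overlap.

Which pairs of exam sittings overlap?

RM2 & RM3, RM4 & RM5, RM4 & RM6

Sorted by start: RM2, RM3, RM1, RM5, RM4, RM6.
RM3 starts before RM2 ends → RM2 and RM3 overlap.
RM1 starts after RM2 ends, so nothing later overlaps RM2 either.
RM1 starts after RM3 ends, so nothing later overlaps RM3 either.
RM5 starts after RM1 ends, so nothing later overlaps RM1 either.
RM4 starts before RM5 ends → RM5 and RM4 overlap.
RM6 starts exactly when RM5 ends (back-to-back, no overlap).
RM6 starts before RM4 ends → RM4 and RM6 overlap.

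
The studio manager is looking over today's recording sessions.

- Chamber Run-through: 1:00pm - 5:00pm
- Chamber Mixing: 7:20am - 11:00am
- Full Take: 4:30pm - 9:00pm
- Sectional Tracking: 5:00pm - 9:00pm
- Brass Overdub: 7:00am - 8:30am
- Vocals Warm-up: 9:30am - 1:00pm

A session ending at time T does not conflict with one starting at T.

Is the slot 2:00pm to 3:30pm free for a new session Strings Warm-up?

No — it overlaps Chamber Run-through

Brass Overdub: ends 8:30am at or before Strings Warm-up starts 2:00pm → clear.
Chamber Mixing: ends 11:00am at or before Strings Warm-up starts 2:00pm → clear.
Vocals Warm-up: ends 1:00pm at or before Strings Warm-up starts 2:00pm → clear.
Chamber Run-through: starts 1:00pm before Strings Warm-up ends 3:30pm, and ends 5:00pm after Strings Warm-up starts 2:00pm → overlap.
Full Take: starts 4:30pm at or after Strings Warm-up ends 3:30pm → clear.
Sectional Tracking: starts 5:00pm at or after Strings Warm-up ends 3:30pm → clear.
Strings Warm-up overlaps Chamber Run-through.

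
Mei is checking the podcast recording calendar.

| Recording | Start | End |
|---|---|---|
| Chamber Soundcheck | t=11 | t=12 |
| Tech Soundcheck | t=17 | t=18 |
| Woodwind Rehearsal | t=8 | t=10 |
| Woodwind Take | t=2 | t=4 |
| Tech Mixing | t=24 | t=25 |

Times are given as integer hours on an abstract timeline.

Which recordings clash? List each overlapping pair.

none

Sorted by start: Woodwind Take, Woodwind Rehearsal, Chamber Soundcheck, Tech Soundcheck, Tech Mixing.
Woodwind Rehearsal starts after Woodwind Take ends; Woodwind Take is clear from here.
Chamber Soundcheck starts after Woodwind Rehearsal ends; Woodwind Rehearsal is clear from here.
Tech Soundcheck starts after Chamber Soundcheck ends; Chamber Soundcheck is clear from here.
Tech Mixing starts after Tech Soundcheck ends.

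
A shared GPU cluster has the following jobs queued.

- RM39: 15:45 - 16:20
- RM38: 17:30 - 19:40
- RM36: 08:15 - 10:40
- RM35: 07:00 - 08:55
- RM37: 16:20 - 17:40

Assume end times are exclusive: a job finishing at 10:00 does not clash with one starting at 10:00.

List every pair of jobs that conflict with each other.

RM35 & RM36, RM37 & RM38

Sorted by start: RM35, RM36, RM39, RM37, RM38.
RM36 starts before RM35 ends → RM35 and RM36 overlap.
RM39 starts after RM35 ends — done with RM35.
RM39 starts after RM36 ends — done with RM36.
RM37 starts exactly when RM39 ends (back-to-back, no overlap) — done with RM39.
RM38 starts before RM37 ends → RM37 and RM38 overlap.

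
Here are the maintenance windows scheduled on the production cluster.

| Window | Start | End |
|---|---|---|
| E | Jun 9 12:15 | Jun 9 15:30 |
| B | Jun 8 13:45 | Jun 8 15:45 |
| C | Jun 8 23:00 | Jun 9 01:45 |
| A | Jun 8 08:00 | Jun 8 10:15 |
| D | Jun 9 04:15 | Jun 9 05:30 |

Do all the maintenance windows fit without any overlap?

Sorted by start: A, B, C, D, E.
B starts after A ends, so nothing later overlaps A either.
C starts after B ends, so nothing later overlaps B either.
D starts after C ends, so nothing later overlaps C either.
E starts after D ends.
Every pair is clear; the schedule has no overlaps.

Yes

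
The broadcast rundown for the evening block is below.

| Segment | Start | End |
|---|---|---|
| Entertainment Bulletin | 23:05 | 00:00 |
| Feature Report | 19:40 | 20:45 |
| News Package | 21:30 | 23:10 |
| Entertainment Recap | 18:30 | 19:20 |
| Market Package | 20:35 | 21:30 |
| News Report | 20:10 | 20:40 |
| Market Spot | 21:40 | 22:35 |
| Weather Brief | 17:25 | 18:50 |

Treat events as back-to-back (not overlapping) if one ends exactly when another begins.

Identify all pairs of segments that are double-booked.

Entertainment Bulletin & News Package, Entertainment Recap & Weather Brief, Feature Report & Market Package, Feature Report & News Report, Market Package & News Report, Market Spot & News Package

Sorted by start: Weather Brief, Entertainment Recap, Feature Report, News Report, Market Package, News Package, Market Spot, Entertainment Bulletin.
Entertainment Recap starts before Weather Brief ends → Weather Brief and Entertainment Recap overlap.
Feature Report starts after Weather Brief ends; Weather Brief is clear from here.
Feature Report starts after Entertainment Recap ends; Entertainment Recap is clear from here.
News Report starts before Feature Report ends → Feature Report and News Report overlap.
Market Package starts before Feature Report ends → Feature Report and Market Package overlap.
News Package starts after Feature Report ends; Feature Report is clear from here.
Market Package starts before News Report ends → News Report and Market Package overlap.
News Package starts after News Report ends; News Report is clear from here.
News Package starts exactly when Market Package ends (back-to-back, no overlap); Market Package is clear from here.
Market Spot starts before News Package ends → News Package and Market Spot overlap.
Entertainment Bulletin starts before News Package ends → News Package and Entertainment Bulletin overlap.
Entertainment Bulletin starts after Market Spot ends.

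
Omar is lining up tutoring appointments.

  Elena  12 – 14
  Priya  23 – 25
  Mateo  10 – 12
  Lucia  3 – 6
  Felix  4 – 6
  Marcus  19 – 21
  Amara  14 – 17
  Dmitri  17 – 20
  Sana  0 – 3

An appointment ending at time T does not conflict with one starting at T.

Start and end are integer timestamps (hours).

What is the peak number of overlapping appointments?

Sort all start/end points and keep a running count:
0 start Sana → 1
3 end Sana → 0
3 start Lucia → 1
4 start Felix → 2
6 end Felix → 1
6 end Lucia → 0
10 start Mateo → 1
12 end Mateo → 0
12 start Elena → 1
14 end Elena → 0
14 start Amara → 1
17 end Amara → 0
17 start Dmitri → 1
19 start Marcus → 2
20 end Dmitri → 1
21 end Marcus → 0
23 start Priya → 1
25 end Priya → 0
Peak is 2, at 4 (Felix, Lucia).

2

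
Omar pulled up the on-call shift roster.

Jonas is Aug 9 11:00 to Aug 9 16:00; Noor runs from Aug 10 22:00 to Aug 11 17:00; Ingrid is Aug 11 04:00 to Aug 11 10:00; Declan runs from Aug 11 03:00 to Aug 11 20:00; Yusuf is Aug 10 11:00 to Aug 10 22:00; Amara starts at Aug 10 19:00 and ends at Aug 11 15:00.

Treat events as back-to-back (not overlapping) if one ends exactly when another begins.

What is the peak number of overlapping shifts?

4

Walk through starts and ends in time order (an end at T is processed before a start at T):
Aug 9 11:00 start Jonas → 1
Aug 9 16:00 end Jonas → 0
Aug 10 11:00 start Yusuf → 1
Aug 10 19:00 start Amara → 2
Aug 10 22:00 end Yusuf → 1
Aug 10 22:00 start Noor → 2
Aug 11 03:00 start Declan → 3
Aug 11 04:00 start Ingrid → 4
Aug 11 10:00 end Ingrid → 3
Aug 11 15:00 end Amara → 2
Aug 11 17:00 end Noor → 1
Aug 11 20:00 end Declan → 0
Peak is 4, at Aug 11 04:00 (Amara, Declan, Ingrid, Noor).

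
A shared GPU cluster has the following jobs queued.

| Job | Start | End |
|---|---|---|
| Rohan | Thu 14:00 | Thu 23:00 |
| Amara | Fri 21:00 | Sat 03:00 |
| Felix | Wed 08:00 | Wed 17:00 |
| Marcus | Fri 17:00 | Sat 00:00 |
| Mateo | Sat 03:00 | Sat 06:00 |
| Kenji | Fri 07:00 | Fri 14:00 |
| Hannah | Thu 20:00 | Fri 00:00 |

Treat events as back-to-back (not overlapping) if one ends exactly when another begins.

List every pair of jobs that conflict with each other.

Amara & Marcus, Hannah & Rohan

Two intervals overlap when each starts before the other ends.
Sorted by start: Felix, Rohan, Hannah, Kenji, Marcus, Amara, Mateo.
Rohan starts after Felix ends, so nothing later overlaps Felix either.
Hannah starts before Rohan ends → Rohan and Hannah overlap.
Kenji starts after Rohan ends, so nothing later overlaps Rohan either.
Kenji starts after Hannah ends, so nothing later overlaps Hannah either.
Marcus starts after Kenji ends, so nothing later overlaps Kenji either.
Amara starts before Marcus ends → Marcus and Amara overlap.
Mateo starts after Marcus ends.
Mateo starts exactly when Amara ends (back-to-back, no overlap).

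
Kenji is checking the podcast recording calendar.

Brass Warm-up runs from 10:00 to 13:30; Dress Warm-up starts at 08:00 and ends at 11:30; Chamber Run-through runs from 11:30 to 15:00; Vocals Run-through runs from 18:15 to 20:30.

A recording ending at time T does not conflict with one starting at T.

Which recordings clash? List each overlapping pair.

Brass Warm-up & Chamber Run-through, Brass Warm-up & Dress Warm-up

Check each pair: they overlap iff neither finishes before the other starts.
Sorted by start: Dress Warm-up, Brass Warm-up, Chamber Run-through, Vocals Run-through.
Brass Warm-up starts before Dress Warm-up ends → Dress Warm-up and Brass Warm-up overlap.
Chamber Run-through starts exactly when Dress Warm-up ends (back-to-back, no overlap); Dress Warm-up is clear from here.
Chamber Run-through starts before Brass Warm-up ends → Brass Warm-up and Chamber Run-through overlap.
Vocals Run-through starts after Brass Warm-up ends.
Vocals Run-through starts after Chamber Run-through ends.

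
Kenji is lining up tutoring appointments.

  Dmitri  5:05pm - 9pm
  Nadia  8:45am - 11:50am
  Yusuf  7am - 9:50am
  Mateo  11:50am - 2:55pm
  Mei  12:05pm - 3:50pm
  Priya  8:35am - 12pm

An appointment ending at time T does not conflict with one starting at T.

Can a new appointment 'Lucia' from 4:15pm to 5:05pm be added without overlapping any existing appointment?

Yusuf: ends 9:50am at or before Lucia starts 4:15pm → clear.
Priya: ends 12pm at or before Lucia starts 4:15pm → clear.
Nadia: ends 11:50am at or before Lucia starts 4:15pm → clear.
Mateo: ends 2:55pm at or before Lucia starts 4:15pm → clear.
Mei: ends 3:50pm at or before Lucia starts 4:15pm → clear.
Dmitri: starts 5:05pm at or after Lucia ends 5:05pm → clear.

Yes — the slot is free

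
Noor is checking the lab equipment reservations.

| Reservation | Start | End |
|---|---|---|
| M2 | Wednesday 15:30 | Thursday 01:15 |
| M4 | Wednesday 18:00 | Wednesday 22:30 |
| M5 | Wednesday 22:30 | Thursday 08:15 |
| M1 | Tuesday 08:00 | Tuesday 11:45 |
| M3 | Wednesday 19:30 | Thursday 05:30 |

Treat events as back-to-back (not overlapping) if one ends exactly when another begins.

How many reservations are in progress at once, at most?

Walk through starts and ends in time order (an end at T is processed before a start at T):
Tuesday 08:00 start M1 → 1
Tuesday 11:45 end M1 → 0
Wednesday 15:30 start M2 → 1
Wednesday 18:00 start M4 → 2
Wednesday 19:30 start M3 → 3
Wednesday 22:30 end M4 → 2
Wednesday 22:30 start M5 → 3
Thursday 01:15 end M2 → 2
Thursday 05:30 end M3 → 1
Thursday 08:15 end M5 → 0
Peak is 3, at Wednesday 19:30 (M2, M3, M4).

3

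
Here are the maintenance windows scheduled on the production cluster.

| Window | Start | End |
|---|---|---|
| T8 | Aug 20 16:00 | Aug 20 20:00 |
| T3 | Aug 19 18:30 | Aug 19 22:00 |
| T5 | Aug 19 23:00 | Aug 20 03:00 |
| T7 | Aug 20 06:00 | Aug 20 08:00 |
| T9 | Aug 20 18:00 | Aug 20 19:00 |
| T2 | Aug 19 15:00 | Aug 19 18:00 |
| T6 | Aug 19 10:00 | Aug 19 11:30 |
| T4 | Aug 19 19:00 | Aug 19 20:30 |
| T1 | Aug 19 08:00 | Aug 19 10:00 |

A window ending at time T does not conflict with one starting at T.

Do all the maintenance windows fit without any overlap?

Sorted by start: T1, T6, T2, T3, T4, T5, T7, T8, T9.
T6 starts exactly when T1 ends (back-to-back, no overlap), so T1 has no further overlaps.
T2 starts after T6 ends, so T6 has no further overlaps.
T3 starts after T2 ends, so T2 has no further overlaps.
T4 starts before T3 ends → T3 and T4 overlap.
That's a conflict, so the schedule is not conflict-free.

No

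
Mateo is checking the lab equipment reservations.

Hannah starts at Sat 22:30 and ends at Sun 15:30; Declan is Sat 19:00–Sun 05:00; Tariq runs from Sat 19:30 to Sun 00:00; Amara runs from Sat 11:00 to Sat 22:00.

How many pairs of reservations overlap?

5

Sorted by start: Amara, Declan, Tariq, Hannah.
Declan starts before Amara ends → Amara and Declan overlap.
Tariq starts before Amara ends → Amara and Tariq overlap.
Hannah starts after Amara ends.
Tariq starts before Declan ends → Declan and Tariq overlap.
Hannah starts before Declan ends → Declan and Hannah overlap.
Hannah starts before Tariq ends → Tariq and Hannah overlap.
Overlapping pairs: Amara & Declan, Amara & Tariq, Declan & Hannah, Declan & Tariq, Hannah & Tariq — 5 in total.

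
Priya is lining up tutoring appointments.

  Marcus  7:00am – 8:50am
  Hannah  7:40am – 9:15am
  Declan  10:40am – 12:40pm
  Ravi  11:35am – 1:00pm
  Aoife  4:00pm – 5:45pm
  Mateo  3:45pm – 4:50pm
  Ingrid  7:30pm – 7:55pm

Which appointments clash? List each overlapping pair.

Two intervals overlap when each starts before the other ends.
Sorted by start: Marcus, Hannah, Declan, Ravi, Mateo, Aoife, Ingrid.
Hannah starts before Marcus ends → Marcus and Hannah overlap.
Declan starts after Marcus ends; Marcus is clear from here.
Declan starts after Hannah ends; Hannah is clear from here.
Ravi starts before Declan ends → Declan and Ravi overlap.
Mateo starts after Declan ends; Declan is clear from here.
Mateo starts after Ravi ends; Ravi is clear from here.
Aoife starts before Mateo ends → Mateo and Aoife overlap.
Ingrid starts after Mateo ends.
Ingrid starts after Aoife ends.

Aoife & Mateo, Declan & Ravi, Hannah & Marcus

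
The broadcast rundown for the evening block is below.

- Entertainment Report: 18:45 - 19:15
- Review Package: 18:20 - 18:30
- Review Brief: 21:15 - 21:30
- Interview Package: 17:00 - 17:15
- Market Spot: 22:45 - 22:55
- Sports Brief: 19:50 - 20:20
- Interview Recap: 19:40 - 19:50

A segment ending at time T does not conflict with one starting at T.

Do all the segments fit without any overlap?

Yes

Sorted by start: Interview Package, Review Package, Entertainment Report, Interview Recap, Sports Brief, Review Brief, Market Spot.
Review Package starts after Interview Package ends, so nothing later overlaps Interview Package either.
Entertainment Report starts after Review Package ends, so nothing later overlaps Review Package either.
Interview Recap starts after Entertainment Report ends, so nothing later overlaps Entertainment Report either.
Sports Brief starts exactly when Interview Recap ends (back-to-back, no overlap), so nothing later overlaps Interview Recap either.
Review Brief starts after Sports Brief ends, so nothing later overlaps Sports Brief either.
Market Spot starts after Review Brief ends.
Every pair is clear; the schedule has no overlaps.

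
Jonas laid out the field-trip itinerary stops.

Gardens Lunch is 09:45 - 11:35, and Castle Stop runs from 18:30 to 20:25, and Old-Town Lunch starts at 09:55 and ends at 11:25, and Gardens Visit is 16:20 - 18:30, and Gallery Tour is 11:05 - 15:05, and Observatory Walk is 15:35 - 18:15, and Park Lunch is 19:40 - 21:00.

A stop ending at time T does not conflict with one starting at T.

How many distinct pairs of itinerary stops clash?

Sorted by start: Gardens Lunch, Old-Town Lunch, Gallery Tour, Observatory Walk, Gardens Visit, Castle Stop, Park Lunch.
Old-Town Lunch starts before Gardens Lunch ends → Gardens Lunch and Old-Town Lunch overlap.
Gallery Tour starts before Gardens Lunch ends → Gardens Lunch and Gallery Tour overlap.
Observatory Walk starts after Gardens Lunch ends, so Gardens Lunch has no further overlaps.
Gallery Tour starts before Old-Town Lunch ends → Old-Town Lunch and Gallery Tour overlap.
Observatory Walk starts after Old-Town Lunch ends, so Old-Town Lunch has no further overlaps.
Observatory Walk starts after Gallery Tour ends, so Gallery Tour has no further overlaps.
Gardens Visit starts before Observatory Walk ends → Observatory Walk and Gardens Visit overlap.
Castle Stop starts after Observatory Walk ends, so Observatory Walk has no further overlaps.
Castle Stop starts exactly when Gardens Visit ends (back-to-back, no overlap), so Gardens Visit has no further overlaps.
Park Lunch starts before Castle Stop ends → Castle Stop and Park Lunch overlap.
Overlapping pairs: Castle Stop & Park Lunch, Gallery Tour & Gardens Lunch, Gallery Tour & Old-Town Lunch, Gardens Lunch & Old-Town Lunch, Gardens Visit & Observatory Walk — 5 in total.

5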